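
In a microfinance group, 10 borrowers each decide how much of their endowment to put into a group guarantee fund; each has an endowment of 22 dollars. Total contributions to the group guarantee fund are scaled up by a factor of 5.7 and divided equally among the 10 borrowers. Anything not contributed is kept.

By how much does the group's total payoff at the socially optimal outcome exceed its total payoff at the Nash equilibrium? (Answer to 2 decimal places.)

Each contributed unit returns 5.7/10 = 0.5700 to its contributor — below 1 — so contributing 0 is dominant for every player. At the Nash equilibrium everyone keeps their 22, and the group total is 10 × 22 = 220.
Each contributed unit returns 5.700 to the group as a whole (0.5700 to each of 10 players), which exceeds 1, so the social optimum is full contribution: group total = 5.700 × 220 = 1254.00.
Efficiency loss = 1254.00 − 220 = 1034.00.

1034.00 dollars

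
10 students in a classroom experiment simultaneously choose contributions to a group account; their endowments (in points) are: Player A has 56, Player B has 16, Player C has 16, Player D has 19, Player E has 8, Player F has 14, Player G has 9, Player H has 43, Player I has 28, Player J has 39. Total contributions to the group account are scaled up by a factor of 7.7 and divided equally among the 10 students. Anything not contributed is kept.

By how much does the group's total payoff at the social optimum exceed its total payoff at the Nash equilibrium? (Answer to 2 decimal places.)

The private return per contributed unit is 7.7/10 = 0.7700 < 1 for every player regardless of endowment, so the Nash equilibrium is zero contribution and the group total is Σ E_j = 56 + 16 + 16 + 19 + 8 + 14 + 9 + 43 + 28 + 39 = 248.
Each contributed unit returns 7.700 to the group, so the social optimum is full contribution by everyone: group total = 7.700 × 248 = 1909.60.
Efficiency loss = (7.700 − 1) × 248 = 1661.60.

1661.60 points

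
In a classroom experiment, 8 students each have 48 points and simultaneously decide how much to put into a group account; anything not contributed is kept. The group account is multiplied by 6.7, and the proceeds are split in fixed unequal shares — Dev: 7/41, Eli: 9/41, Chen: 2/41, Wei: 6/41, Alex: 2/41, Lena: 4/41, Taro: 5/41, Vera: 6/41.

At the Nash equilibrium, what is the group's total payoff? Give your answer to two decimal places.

931.20 points

Player j's private return per contributed unit is 6.7 × (j's share). Contributing is weakly dominant for j when that share is at least 1/6.7 = 0.1493, and contributing 0 is dominant otherwise.
Dev and Eli clear that bar, contributing 48 each; the remaining 6 contribute 0. Total contributed: 96.
The group account pays out 6.7 × 96 = 643.20 in total (split across the unequal shares, but the aggregate is all that matters for the group sum).
The 6 free-riders keep 48 each, adding 288. Group total = 288 + 643.20 = 931.20.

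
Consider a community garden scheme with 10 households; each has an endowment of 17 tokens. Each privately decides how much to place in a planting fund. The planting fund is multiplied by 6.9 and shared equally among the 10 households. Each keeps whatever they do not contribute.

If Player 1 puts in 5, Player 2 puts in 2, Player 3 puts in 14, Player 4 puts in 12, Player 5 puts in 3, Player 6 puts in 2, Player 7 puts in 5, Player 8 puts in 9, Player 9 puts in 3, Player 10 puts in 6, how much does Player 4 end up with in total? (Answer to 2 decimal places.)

Total contributed: 5 + 2 + 14 + 12 + 3 + 2 + 5 + 9 + 3 + 6 = 61.
Each receives 6.9 × 61 / 10 = 42.09 from the planting fund.
Player 4 keeps 17 − 12 = 5, so Player 4's payoff is 5 + 42.09 = 47.09.

47.09 tokens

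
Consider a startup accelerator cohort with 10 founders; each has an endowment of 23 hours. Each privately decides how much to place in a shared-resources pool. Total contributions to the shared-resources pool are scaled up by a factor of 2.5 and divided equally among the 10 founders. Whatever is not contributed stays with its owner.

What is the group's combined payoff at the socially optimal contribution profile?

Each contributed unit returns 2.500 to the group as a whole (0.2500 to each of 10 players), which exceeds 1, so the social optimum is full contribution: group total = 2.500 × 230 = 575.00.

575.00 hours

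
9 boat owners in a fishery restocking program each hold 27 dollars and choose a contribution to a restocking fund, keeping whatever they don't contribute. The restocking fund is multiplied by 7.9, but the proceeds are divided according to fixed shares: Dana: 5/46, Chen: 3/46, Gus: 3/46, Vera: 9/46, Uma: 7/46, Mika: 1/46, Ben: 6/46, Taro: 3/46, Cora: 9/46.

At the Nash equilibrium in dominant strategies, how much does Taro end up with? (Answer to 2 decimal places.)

82.64 dollars

Player j's private return per contributed unit is 7.9 × (j's share). Contributing is weakly dominant for j when that share is at least 1/7.9 = 0.1266, and contributing 0 is dominant otherwise.
Vera, Uma, Ben and Cora clear that bar, contributing 27 each; the remaining 5 contribute 0. Total contributed: 108.
Taro keeps 27 and receives 7.9 × 108 × 3/46 = 55.64 from the restocking fund, for a payoff of 82.64.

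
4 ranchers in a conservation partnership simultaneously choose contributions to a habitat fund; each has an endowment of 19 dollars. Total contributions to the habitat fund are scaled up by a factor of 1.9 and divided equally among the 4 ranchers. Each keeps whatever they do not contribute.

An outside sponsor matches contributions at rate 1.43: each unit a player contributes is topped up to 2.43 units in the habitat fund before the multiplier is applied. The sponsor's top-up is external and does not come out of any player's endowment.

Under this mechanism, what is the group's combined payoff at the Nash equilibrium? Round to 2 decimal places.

350.89 dollars

The effective private return per unit is now 1.9 × 2.43 / 4 = 1.1543 > 1, so every player's dominant strategy flips to full contribution.
So the Nash equilibrium is full contribution by all 4; the group earns 1.9 × 2.43 × 76 = 350.89.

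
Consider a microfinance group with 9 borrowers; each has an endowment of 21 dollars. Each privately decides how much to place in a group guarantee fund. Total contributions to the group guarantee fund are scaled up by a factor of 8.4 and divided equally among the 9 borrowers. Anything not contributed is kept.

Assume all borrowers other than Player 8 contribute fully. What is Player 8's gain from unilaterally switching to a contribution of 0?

Switching from a contribution of 21 to 0 lets Player 8 keep an extra 21 dollars, but lowers the group guarantee fund by 21, which costs Player 8 their own share of that drop: 8.4/9 × 21 = 19.60.
Net gain = 21 − 19.60 = 1.40. The private return per contributed unit (0.9333) is below 1, so free-riding is indeed the best response regardless of what the others do.

1.40 dollars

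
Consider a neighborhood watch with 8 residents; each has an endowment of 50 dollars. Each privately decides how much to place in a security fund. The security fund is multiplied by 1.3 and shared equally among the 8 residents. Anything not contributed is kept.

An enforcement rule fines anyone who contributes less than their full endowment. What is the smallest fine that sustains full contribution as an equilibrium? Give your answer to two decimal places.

Given the others contribute fully, the best deviation is to contribute 0 (any partial contribution still incurs the fine and gives up units whose private return 0.1625 is below 1).
Deviating from 50 to 0 saves 50 dollars but forfeits the deviator's share of the drop in the security fund: 1.3/8 × 50 = 8.12.
So the deviation gain is 50 − 8.12 = 41.88, and the fine must be at least 41.88 dollars to wipe it out.

41.88 dollars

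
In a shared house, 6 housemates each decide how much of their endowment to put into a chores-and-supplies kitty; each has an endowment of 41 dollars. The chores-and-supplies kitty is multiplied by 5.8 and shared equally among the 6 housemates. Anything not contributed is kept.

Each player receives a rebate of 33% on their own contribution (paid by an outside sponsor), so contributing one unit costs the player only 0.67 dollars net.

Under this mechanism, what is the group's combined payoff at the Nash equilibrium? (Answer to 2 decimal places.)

Under the mechanism each unit contributed yields (5.8/6) / 0.67 = 1.4428 back to its contributor per unit of net cost, which exceeds 1, making full contribution the dominant choice for everyone.
At the Nash equilibrium everyone contributes 41. Group total payoff = 6 × (41 × 0.33 + 5.8 × 41) = 1507.98.

1507.98 dollars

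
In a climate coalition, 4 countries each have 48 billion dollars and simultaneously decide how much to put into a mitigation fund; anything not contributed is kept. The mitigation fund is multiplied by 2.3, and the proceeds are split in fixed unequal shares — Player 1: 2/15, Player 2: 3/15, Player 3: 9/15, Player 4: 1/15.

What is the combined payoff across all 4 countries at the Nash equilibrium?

254.40 billion dollars

For player j, contributing a unit is worthwhile iff 2.3 × (j's share) ≥ 1, i.e. iff j's share is at least 0.4348.
Player 3 alone (share 9/15) is above the threshold, contributing 48; the remaining 3 contribute 0. Total contributed: 48.
The mitigation fund pays out 2.3 × 48 = 110.40 in total (split across the unequal shares, but the aggregate is all that matters for the group sum).
The 3 free-riders keep 48 each, adding 144. Group total = 144 + 110.40 = 254.40.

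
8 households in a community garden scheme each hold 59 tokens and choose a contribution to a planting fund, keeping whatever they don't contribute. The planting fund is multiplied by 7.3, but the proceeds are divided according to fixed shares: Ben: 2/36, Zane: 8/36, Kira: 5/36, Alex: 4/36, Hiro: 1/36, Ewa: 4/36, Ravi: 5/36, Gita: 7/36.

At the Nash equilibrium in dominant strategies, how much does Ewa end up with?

250.42 tokens

Player j's private return per contributed unit is 7.3 × (j's share). Contributing is weakly dominant for j when that share is at least 1/7.3 = 0.1370, and contributing 0 is dominant otherwise.
The shares above 0.1370 belong to Zane, Kira, Ravi and Gita, contributing 59 each; the remaining 4 contribute 0. Total contributed: 236.
Ewa keeps 59 and receives 7.3 × 236 × 4/36 = 191.42 from the planting fund, for a payoff of 250.42.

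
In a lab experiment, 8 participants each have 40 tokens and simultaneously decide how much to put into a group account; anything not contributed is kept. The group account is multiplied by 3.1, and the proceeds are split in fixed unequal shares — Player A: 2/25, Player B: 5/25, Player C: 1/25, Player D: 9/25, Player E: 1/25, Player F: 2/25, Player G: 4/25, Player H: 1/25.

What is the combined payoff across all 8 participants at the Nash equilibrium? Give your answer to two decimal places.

404.00 tokens

A player with share s gets back 3.1·s per unit contributed, so full contribution is dominant for anyone with s > 1/3.1 = 0.3226 and zero contribution is dominant for anyone below.
The only share above 0.3226 is Player D's 9/25, contributing 40; the remaining 7 contribute 0. Total contributed: 40.
The group account pays out 3.1 × 40 = 124.00 in total (split across the unequal shares, but the aggregate is all that matters for the group sum).
The 7 free-riders keep 40 each, adding 280. Group total = 280 + 124.00 = 404.00.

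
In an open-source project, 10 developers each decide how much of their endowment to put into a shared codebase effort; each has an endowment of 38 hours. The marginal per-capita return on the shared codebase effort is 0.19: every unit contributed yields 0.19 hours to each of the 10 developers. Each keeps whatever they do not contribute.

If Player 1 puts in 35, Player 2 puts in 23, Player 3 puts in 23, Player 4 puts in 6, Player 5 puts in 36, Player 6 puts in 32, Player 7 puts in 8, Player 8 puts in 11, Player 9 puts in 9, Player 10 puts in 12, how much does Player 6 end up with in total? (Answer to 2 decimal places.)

43.05 hours

Total contributed: 35 + 23 + 23 + 6 + 36 + 32 + 8 + 11 + 9 + 12 = 195.
Each receives 0.19 × 195 = 37.05 from the shared codebase effort.
Player 6 keeps 38 − 32 = 6, so Player 6's payoff is 6 + 37.05 = 43.05.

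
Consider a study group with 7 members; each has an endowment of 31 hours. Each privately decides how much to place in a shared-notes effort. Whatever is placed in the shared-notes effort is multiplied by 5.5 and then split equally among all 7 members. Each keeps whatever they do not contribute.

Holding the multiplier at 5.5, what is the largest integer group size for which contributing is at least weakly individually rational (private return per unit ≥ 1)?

5

Private return per unit is 5.5/(group size), which is ≥ 1 whenever the group size is ≤ 5.5.
The largest such integer is 5.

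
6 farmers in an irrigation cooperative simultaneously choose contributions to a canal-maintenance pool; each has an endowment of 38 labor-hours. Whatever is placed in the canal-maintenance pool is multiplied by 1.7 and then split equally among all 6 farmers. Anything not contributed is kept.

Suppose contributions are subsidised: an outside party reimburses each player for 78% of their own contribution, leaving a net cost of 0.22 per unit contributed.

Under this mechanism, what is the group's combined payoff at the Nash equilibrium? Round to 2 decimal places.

Under the mechanism each unit contributed yields (1.7/6) / 0.22 = 1.2879 back to its contributor per unit of net cost, which exceeds 1, making full contribution the dominant choice for everyone.
So the Nash equilibrium is full contribution by all 6; the group earns 6 × (38 × 0.78 + 1.7 × 38) = 565.44.

565.44 labor-hours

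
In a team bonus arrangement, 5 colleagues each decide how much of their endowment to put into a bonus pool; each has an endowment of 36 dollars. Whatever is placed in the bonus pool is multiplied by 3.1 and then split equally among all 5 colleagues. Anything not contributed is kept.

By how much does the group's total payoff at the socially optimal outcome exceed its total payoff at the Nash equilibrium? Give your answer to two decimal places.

Each contributed unit returns 3.1/5 = 0.6200 to its contributor — below 1 — so contributing 0 is dominant for every player. At the Nash equilibrium everyone keeps their 36, and the group total is 5 × 36 = 180.
Each contributed unit returns 3.100 to the group as a whole (0.6200 to each of 5 players), which exceeds 1, so the social optimum is full contribution: group total = 3.100 × 180 = 558.00.
Efficiency loss = 558.00 − 180 = 378.00.

378.00 dollars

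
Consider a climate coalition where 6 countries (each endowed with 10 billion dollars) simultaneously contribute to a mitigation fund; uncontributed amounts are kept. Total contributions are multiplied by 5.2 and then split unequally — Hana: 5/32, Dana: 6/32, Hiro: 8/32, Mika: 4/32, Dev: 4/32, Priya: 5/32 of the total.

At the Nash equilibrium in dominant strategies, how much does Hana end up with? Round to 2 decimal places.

Each unit j contributes comes back to j as 5.2 × (j's share), so j prefers to contribute only if that share exceeds 1/5.2 = 0.1923; otherwise keeping the unit dominates.
Only Hiro (8/32) clears that bar, contributing 10; the remaining 5 contribute 0. Total contributed: 10.
Hana keeps 10 and receives 5.2 × 10 × 5/32 = 8.13 from the mitigation fund, for a payoff of 18.13.

18.13 billion dollars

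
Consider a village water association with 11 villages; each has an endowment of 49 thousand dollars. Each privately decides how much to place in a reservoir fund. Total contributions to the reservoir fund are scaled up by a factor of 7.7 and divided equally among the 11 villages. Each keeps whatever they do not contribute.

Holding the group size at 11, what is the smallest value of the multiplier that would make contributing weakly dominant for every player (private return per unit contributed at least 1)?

11

A contributed unit returns (multiplier)/11 to its contributor.
This reaches 1 exactly when the multiplier is 11.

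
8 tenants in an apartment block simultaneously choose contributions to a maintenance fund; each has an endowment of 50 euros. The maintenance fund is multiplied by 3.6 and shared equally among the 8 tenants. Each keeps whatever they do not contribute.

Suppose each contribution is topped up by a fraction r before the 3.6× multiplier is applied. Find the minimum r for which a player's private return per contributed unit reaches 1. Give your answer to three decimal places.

1.222

With matching at rate r, one contributed unit becomes (1 + r) in the maintenance fund and returns 3.6 × (1 + r) / 8 to the contributor.
Setting this equal to 1: 1 + r = 8/3.6 = 2.2222.
So the minimum matching rate is r = 2.2222 − 1 = 1.222.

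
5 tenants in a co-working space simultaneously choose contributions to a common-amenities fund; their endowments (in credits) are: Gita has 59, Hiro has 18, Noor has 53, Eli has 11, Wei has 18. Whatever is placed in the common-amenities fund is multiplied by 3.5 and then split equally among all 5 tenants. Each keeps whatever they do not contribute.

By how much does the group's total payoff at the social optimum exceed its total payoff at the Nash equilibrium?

The private return per contributed unit is 3.5/5 = 0.7000 < 1 for every player regardless of endowment, so the Nash equilibrium is zero contribution and the group total is Σ E_j = 59 + 18 + 53 + 11 + 18 = 159.
Each contributed unit returns 3.500 to the group, so the social optimum is full contribution by everyone: group total = 3.500 × 159 = 556.50.
Efficiency loss = (3.500 − 1) × 159 = 397.50.

397.50 credits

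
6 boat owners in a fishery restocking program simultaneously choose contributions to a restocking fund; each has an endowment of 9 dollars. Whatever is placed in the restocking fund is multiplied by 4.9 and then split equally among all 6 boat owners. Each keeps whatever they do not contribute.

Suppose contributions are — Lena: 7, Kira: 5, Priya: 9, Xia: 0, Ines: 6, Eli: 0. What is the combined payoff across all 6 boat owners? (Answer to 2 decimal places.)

159.30 dollars

Total contributed: 7 + 5 + 9 + 0 + 6 + 0 = 27; total kept: 6 × 9 − 27 = 27.
The restocking fund pays out 4.9 × 27 = 132.30 in aggregate.
Group total = 27 + 132.30 = 159.30.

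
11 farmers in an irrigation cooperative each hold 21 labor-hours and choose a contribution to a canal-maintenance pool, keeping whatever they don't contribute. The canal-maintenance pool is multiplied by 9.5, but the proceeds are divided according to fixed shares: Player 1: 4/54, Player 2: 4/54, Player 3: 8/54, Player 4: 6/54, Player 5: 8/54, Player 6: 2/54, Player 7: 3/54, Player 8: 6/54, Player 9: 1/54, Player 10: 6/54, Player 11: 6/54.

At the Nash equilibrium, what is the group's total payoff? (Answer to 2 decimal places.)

Player j's private return per contributed unit is 9.5 × (j's share). Contributing is weakly dominant for j when that share is at least 1/9.5 = 0.1053, and contributing 0 is dominant otherwise.
Player 3, Player 4, Player 5, Player 8, Player 10 and Player 11 clear that bar, contributing 21 each; the remaining 5 contribute 0. Total contributed: 126.
The canal-maintenance pool pays out 9.5 × 126 = 1197.00 in total (split across the unequal shares, but the aggregate is all that matters for the group sum).
The 5 free-riders keep 21 each, adding 105. Group total = 105 + 1197.00 = 1302.00.

1302.00 labor-hours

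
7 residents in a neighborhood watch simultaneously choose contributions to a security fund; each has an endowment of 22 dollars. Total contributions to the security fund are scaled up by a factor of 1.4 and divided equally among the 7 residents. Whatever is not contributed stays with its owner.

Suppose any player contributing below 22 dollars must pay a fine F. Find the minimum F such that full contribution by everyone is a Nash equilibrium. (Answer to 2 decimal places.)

Given the others contribute fully, the best deviation is to contribute 0 (any partial contribution still incurs the fine and gives up units whose private return 0.2000 is below 1).
Deviating from 22 to 0 saves 22 dollars but forfeits the deviator's share of the drop in the security fund: 1.4/7 × 22 = 4.40.
So the deviation gain is 22 − 4.40 = 17.60, and the fine must be at least 17.60 dollars to wipe it out.

17.60 dollars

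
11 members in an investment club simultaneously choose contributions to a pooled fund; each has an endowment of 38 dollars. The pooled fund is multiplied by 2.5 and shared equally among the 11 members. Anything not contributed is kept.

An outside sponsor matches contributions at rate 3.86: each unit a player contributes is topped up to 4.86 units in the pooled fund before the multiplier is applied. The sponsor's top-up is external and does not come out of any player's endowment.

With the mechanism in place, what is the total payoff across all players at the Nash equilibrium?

5078.70 dollars

The effective private return per unit is now 2.5 × 4.86 / 11 = 1.1045 > 1, so every player's dominant strategy flips to full contribution.
At the Nash equilibrium everyone contributes 38. Group total payoff = 2.5 × 4.86 × 418 = 5078.70.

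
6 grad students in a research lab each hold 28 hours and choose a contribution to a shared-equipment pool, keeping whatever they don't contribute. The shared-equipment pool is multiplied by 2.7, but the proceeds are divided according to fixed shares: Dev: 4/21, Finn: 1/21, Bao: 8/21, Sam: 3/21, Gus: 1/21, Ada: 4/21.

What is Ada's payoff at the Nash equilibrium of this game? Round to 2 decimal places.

For player j, contributing a unit is worthwhile iff 2.7 × (j's share) ≥ 1, i.e. iff j's share is at least 0.3704.
Bao alone (share 8/21) is above the threshold, contributing 28; the remaining 5 contribute 0. Total contributed: 28.
Ada keeps 28 and receives 2.7 × 28 × 4/21 = 14.40 from the shared-equipment pool, for a payoff of 42.40.

42.40 hours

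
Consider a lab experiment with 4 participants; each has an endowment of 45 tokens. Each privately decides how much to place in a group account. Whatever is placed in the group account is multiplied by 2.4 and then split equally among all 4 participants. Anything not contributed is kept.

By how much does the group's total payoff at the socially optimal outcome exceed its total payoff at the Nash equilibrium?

252.00 tokens

Each contributed unit returns 2.4/4 = 0.6000 to its contributor — below 1 — so contributing 0 is dominant for every player. At the Nash equilibrium everyone keeps their 45, and the group total is 4 × 45 = 180.
Each contributed unit returns 2.400 to the group as a whole (0.6000 to each of 4 players), which exceeds 1, so the social optimum is full contribution: group total = 2.400 × 180 = 432.00.
Efficiency loss = 432.00 − 180 = 252.00.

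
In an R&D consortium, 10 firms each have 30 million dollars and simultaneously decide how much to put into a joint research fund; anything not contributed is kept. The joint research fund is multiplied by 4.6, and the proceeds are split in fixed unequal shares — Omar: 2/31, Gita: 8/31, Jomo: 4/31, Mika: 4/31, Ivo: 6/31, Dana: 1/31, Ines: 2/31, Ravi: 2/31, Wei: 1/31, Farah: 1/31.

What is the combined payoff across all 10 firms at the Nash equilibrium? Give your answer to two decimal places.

A player with share s gets back 4.6·s per unit contributed, so full contribution is dominant for anyone with s > 1/4.6 = 0.2174 and zero contribution is dominant for anyone below.
Gita alone (share 8/31) is above the threshold, contributing 30; the remaining 9 contribute 0. Total contributed: 30.
The joint research fund pays out 4.6 × 30 = 138.00 in total (split across the unequal shares, but the aggregate is all that matters for the group sum).
The 9 free-riders keep 30 each, adding 270. Group total = 270 + 138.00 = 408.00.

408.00 million dollars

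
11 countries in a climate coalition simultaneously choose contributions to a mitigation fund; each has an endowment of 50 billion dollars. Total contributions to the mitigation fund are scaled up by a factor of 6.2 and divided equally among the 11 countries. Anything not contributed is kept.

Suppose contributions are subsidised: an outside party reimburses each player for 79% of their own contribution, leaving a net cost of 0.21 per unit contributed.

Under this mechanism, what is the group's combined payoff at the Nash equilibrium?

With the mechanism, a contributed unit returns (6.2/11) / 0.21 = 2.6840 per unit of net cost to the contributor — now above 1 — so contributing fully is weakly dominant for every player.
So the Nash equilibrium is full contribution by all 11; the group earns 11 × (50 × 0.79 + 6.2 × 50) = 3844.50.

3844.50 billion dollars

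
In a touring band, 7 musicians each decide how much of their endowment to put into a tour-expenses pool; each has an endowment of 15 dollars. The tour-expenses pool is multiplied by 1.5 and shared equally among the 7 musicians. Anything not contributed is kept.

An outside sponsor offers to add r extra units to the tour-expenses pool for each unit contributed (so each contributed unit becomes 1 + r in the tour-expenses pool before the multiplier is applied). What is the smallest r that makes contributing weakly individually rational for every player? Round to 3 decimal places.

With matching at rate r, one contributed unit becomes (1 + r) in the tour-expenses pool and returns 1.5 × (1 + r) / 7 to the contributor.
Setting this equal to 1: 1 + r = 7/1.5 = 4.6667.
So the minimum matching rate is r = 4.6667 − 1 = 3.667.

3.667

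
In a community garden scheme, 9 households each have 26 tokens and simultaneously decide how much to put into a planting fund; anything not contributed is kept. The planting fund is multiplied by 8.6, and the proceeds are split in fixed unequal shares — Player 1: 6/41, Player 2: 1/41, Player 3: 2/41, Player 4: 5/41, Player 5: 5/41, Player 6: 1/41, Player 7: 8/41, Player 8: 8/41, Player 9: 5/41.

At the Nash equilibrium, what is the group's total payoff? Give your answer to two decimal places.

Each unit j contributes comes back to j as 8.6 × (j's share), so j prefers to contribute only if that share exceeds 1/8.6 = 0.1163; otherwise keeping the unit dominates.
Player 1, Player 4, Player 5, Player 7, Player 8 and Player 9 are above the threshold, contributing 26 each; the remaining 3 contribute 0. Total contributed: 156.
The planting fund pays out 8.6 × 156 = 1341.60 in total (split across the unequal shares, but the aggregate is all that matters for the group sum).
The 3 free-riders keep 26 each, adding 78. Group total = 78 + 1341.60 = 1419.60.

1419.60 tokens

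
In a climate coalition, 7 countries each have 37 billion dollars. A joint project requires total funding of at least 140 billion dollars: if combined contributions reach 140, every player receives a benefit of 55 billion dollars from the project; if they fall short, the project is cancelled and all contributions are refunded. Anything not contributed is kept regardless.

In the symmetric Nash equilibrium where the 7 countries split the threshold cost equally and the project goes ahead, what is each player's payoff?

Equal share of the threshold: 140/7 = 20.
At this profile no one gains by cutting their contribution: any cut drops the total below 140, the project is cancelled, contributions are refunded, and the deviator ends with 37, which is less than 37 − 20 + 55 = 72. Contributing more than 20 just wastes the excess. So contributing exactly 20 is a best response.
Each player's payoff: 37 − 20 + 55 = 72.

72 billion dollars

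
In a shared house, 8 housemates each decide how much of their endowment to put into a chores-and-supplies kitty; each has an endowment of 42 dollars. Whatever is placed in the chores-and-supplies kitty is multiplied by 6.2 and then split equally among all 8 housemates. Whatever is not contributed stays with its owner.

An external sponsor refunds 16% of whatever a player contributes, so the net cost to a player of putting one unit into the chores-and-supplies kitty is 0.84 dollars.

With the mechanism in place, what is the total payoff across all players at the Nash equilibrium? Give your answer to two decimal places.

Even with the mechanism, each unit contributed returns only (6.2/8) / 0.84 = 0.9226 per unit of net cost, so contributing nothing is still dominant.
Everyone keeps their endowment and the group total is 8 × 42 = 336.

336.00 dollars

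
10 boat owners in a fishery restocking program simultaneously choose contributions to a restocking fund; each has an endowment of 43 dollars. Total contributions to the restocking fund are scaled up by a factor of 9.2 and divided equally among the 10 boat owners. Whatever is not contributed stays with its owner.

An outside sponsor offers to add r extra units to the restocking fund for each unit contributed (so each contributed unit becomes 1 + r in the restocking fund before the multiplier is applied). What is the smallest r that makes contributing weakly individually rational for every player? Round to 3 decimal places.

0.087

With matching at rate r, one contributed unit becomes (1 + r) in the restocking fund and returns 9.2 × (1 + r) / 10 to the contributor.
Setting this equal to 1: 1 + r = 10/9.2 = 1.0870.
So the minimum matching rate is r = 1.0870 − 1 = 0.087.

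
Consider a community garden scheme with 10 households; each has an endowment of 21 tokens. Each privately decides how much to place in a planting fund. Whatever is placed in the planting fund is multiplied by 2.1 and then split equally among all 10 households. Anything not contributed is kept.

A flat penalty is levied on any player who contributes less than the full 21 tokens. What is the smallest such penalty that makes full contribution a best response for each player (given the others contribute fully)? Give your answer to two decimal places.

16.59 tokens

Given the others contribute fully, the best deviation is to contribute 0 (any partial contribution still incurs the fine and gives up units whose private return 0.2100 is below 1).
Deviating from 21 to 0 saves 21 tokens but forfeits the deviator's share of the drop in the planting fund: 2.1/10 × 21 = 4.41.
So the deviation gain is 21 − 4.41 = 16.59, and the fine must be at least 16.59 tokens to wipe it out.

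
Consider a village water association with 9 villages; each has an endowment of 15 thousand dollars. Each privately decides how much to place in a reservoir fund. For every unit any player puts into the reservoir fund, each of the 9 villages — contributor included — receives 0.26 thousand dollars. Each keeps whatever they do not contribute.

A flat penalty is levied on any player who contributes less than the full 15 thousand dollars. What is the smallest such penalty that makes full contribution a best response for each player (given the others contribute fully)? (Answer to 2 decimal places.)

11.10 thousand dollars

Given the others contribute fully, the best deviation is to contribute 0 (any partial contribution still incurs the fine and gives up units whose private return 0.26 is below 1).
Deviating from 15 to 0 saves 15 thousand dollars but forfeits the deviator's share of the drop in the reservoir fund: 0.26 × 15 = 3.90.
So the deviation gain is 15 − 3.90 = 11.10, and the fine must be at least 11.10 thousand dollars to wipe it out.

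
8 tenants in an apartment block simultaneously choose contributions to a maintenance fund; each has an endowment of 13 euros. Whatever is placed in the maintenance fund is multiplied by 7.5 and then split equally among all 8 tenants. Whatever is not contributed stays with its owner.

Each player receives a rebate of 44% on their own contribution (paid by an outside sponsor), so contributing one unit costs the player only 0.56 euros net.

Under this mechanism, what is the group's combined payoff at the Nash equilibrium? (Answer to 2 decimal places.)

Under the mechanism each unit contributed yields (7.5/8) / 0.56 = 1.6741 back to its contributor per unit of net cost, which exceeds 1, making full contribution the dominant choice for everyone.
At the Nash equilibrium everyone contributes 13. Group total payoff = 8 × (13 × 0.44 + 7.5 × 13) = 825.76.

825.76 euros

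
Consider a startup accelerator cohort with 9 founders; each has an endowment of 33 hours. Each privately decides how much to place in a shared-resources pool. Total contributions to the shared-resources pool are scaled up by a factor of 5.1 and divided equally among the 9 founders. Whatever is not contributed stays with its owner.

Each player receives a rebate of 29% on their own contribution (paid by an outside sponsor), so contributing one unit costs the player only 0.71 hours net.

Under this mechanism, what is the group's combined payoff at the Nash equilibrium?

297.00 hours

The effective private return is (5.1/9) / 0.71 = 0.7981, which is still under 1, so the mechanism doesn't change anyone's dominant strategy: zero contribution.
At the Nash equilibrium no one contributes; group total payoff = 9 × 33 = 297.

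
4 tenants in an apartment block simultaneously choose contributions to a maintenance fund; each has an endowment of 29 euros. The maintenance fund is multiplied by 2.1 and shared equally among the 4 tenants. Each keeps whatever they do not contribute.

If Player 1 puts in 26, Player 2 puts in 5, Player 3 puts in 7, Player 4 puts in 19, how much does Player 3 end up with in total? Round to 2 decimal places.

Total contributed: 26 + 5 + 7 + 19 = 57.
Each receives 2.1 × 57 / 4 = 29.93 from the maintenance fund.
Player 3 keeps 29 − 7 = 22, so Player 3's payoff is 22 + 29.93 = 51.93.

51.93 euros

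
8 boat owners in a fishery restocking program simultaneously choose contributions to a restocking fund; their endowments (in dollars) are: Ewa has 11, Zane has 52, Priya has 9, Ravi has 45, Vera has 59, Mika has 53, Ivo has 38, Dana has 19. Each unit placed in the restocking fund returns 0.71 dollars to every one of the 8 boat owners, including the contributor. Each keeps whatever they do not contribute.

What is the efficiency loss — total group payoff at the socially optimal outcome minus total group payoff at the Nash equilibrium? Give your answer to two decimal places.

The private return per contributed unit is 0.71 < 1 for everyone, so the Nash equilibrium is zero contribution and the group total is Σ E_j = 11 + 52 + 9 + 45 + 59 + 53 + 38 + 19 = 286.
Each contributed unit returns 5.680 to the group, so the social optimum is full contribution by everyone: group total = 5.680 × 286 = 1624.48.
Efficiency loss = (5.680 − 1) × 286 = 1338.48.

1338.48 dollars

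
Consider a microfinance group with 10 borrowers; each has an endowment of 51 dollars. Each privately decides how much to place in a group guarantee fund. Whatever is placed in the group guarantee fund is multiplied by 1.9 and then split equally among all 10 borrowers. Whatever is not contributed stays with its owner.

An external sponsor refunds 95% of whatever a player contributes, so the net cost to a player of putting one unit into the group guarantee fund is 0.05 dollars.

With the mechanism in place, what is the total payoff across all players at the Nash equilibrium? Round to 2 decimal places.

1453.50 dollars

The effective private return per unit is now (1.9/10) / 0.05 = 3.8000 > 1, so every player's dominant strategy flips to full contribution.
So the Nash equilibrium is full contribution by all 10; the group earns 10 × (51 × 0.95 + 1.9 × 51) = 1453.50.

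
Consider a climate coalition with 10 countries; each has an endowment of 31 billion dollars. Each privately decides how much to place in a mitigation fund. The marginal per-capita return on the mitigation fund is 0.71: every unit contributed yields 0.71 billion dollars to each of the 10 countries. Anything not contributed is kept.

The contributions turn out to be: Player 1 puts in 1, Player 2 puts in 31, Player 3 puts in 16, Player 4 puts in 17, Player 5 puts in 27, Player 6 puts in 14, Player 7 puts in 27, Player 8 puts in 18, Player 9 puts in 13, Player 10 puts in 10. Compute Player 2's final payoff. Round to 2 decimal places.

Total contributed: 1 + 31 + 16 + 17 + 27 + 14 + 27 + 18 + 13 + 10 = 174.
Each receives 0.71 × 174 = 123.54 from the mitigation fund.
Player 2 keeps 31 − 31 = 0, so Player 2's payoff is 0 + 123.54 = 123.54.

123.54 billion dollars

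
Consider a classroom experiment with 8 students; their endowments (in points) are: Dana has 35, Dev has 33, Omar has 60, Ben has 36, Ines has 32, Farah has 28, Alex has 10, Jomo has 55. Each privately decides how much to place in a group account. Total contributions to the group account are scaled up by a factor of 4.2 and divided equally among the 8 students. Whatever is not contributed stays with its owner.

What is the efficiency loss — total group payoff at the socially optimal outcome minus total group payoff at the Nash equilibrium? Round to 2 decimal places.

924.80 points

The private return per contributed unit is 4.2/8 = 0.5250 < 1 for every player regardless of endowment, so the Nash equilibrium is zero contribution and the group total is Σ E_j = 35 + 33 + 60 + 36 + 32 + 28 + 10 + 55 = 289.
Each contributed unit returns 4.200 to the group, so the social optimum is full contribution by everyone: group total = 4.200 × 289 = 1213.80.
Efficiency loss = (4.200 − 1) × 289 = 924.80.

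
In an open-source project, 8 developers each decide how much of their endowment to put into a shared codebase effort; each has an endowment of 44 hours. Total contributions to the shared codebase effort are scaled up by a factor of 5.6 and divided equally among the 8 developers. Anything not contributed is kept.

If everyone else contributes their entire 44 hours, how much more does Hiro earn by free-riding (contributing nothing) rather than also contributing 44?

Switching from a contribution of 44 to 0 lets Hiro keep an extra 44 hours, but lowers the shared codebase effort by 44, which costs Hiro their own share of that drop: 5.6/8 × 44 = 30.80.
Net gain = 44 − 30.80 = 13.20. The private return per contributed unit (0.7000) is below 1, so free-riding is indeed the best response regardless of what the others do.

13.20 hours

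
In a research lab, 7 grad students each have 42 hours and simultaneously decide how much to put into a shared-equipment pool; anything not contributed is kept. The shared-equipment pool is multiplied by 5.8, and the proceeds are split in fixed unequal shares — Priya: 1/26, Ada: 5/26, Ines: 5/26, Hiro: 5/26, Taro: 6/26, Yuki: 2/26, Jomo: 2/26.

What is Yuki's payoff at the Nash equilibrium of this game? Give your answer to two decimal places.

116.95 hours

For player j, contributing a unit is worthwhile iff 5.8 × (j's share) ≥ 1, i.e. iff j's share is at least 0.1724.
Ada, Ines, Hiro and Taro are above the threshold, contributing 42 each; the remaining 3 contribute 0. Total contributed: 168.
Yuki keeps 42 and receives 5.8 × 168 × 2/26 = 74.95 from the shared-equipment pool, for a payoff of 116.95.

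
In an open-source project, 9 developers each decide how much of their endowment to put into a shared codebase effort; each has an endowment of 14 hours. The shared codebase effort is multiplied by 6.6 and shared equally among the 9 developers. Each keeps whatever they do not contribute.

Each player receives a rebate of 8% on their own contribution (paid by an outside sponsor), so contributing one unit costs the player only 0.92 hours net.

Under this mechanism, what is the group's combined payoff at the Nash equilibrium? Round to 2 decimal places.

126.00 hours

The effective private return is (6.6/9) / 0.92 = 0.7971, which is still under 1, so the mechanism doesn't change anyone's dominant strategy: zero contribution.
Everyone keeps their endowment and the group total is 9 × 14 = 126.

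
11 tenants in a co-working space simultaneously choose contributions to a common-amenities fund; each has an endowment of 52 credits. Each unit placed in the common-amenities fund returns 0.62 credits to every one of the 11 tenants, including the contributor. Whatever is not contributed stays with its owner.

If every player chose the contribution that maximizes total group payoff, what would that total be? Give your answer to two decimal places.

Each contributed unit returns 6.820 to the group as a whole (0.62 to each of 11 players), which exceeds 1, so the social optimum is full contribution: group total = 6.820 × 572 = 3901.04.

3901.04 credits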